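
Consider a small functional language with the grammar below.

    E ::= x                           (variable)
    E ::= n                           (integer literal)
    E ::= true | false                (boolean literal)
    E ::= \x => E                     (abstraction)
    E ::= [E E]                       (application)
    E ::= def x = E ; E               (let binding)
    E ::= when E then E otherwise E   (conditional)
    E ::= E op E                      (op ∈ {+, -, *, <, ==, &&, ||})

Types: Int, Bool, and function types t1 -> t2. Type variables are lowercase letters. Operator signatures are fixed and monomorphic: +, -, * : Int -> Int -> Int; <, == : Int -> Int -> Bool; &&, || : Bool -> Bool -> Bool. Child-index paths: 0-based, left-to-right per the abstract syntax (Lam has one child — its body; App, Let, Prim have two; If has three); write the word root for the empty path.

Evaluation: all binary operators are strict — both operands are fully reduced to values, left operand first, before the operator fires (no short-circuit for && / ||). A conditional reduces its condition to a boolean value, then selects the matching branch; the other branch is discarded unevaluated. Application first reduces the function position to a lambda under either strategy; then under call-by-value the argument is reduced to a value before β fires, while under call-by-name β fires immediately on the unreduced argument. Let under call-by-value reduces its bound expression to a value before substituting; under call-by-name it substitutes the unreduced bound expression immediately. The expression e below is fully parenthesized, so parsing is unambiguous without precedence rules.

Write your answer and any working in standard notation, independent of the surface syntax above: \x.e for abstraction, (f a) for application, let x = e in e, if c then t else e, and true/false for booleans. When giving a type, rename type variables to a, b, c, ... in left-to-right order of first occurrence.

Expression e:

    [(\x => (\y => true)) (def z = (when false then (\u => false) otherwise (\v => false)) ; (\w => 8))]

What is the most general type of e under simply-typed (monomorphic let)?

Answer: a -> Bool

Trace:
\y._ : b -> Bool
\x._ : a -> b -> Bool
  unify Bool ~ Bool
\u._ : c -> Bool
\v._ : d -> Bool
  unify c -> Bool ~ d -> Bool
  unify c ~ d
  unify Bool ~ Bool
let z : d -> Bool
\w._ : e -> Int
  unify a -> b -> Bool ~ (e -> Int) -> f
  unify a ~ e -> Int
  unify b -> Bool ~ f
_ _ : b -> Bool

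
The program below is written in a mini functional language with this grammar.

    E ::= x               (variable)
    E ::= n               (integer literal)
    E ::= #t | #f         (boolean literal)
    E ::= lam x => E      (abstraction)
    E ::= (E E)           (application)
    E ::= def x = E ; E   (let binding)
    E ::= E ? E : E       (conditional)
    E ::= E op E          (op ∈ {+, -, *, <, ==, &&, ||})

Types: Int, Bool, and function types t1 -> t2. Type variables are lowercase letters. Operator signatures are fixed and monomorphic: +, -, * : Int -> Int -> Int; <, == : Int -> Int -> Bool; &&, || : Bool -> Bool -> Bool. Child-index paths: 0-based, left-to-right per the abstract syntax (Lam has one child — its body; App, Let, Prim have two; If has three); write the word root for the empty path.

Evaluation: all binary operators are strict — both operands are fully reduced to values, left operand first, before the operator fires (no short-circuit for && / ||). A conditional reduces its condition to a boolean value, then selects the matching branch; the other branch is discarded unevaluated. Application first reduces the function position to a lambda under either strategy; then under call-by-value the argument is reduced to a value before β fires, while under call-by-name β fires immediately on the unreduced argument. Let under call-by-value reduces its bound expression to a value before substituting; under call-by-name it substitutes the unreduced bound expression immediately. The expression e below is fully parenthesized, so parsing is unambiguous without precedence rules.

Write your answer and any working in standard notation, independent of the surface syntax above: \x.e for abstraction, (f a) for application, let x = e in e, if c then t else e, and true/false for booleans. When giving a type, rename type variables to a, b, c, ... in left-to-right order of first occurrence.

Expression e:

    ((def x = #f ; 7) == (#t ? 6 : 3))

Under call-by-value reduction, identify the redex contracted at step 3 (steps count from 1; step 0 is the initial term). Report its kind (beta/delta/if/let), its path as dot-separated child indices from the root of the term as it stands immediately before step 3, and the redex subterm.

Answer: delta at root : (7 == 6)

Derivation:
step 0: ((let x = false in 7) == (if true then 6 else 3))
step 1: [let@0] (7 == (if true then 6 else 3))
step 2: [if@1] (7 == 6)
step 3: [delta@root] false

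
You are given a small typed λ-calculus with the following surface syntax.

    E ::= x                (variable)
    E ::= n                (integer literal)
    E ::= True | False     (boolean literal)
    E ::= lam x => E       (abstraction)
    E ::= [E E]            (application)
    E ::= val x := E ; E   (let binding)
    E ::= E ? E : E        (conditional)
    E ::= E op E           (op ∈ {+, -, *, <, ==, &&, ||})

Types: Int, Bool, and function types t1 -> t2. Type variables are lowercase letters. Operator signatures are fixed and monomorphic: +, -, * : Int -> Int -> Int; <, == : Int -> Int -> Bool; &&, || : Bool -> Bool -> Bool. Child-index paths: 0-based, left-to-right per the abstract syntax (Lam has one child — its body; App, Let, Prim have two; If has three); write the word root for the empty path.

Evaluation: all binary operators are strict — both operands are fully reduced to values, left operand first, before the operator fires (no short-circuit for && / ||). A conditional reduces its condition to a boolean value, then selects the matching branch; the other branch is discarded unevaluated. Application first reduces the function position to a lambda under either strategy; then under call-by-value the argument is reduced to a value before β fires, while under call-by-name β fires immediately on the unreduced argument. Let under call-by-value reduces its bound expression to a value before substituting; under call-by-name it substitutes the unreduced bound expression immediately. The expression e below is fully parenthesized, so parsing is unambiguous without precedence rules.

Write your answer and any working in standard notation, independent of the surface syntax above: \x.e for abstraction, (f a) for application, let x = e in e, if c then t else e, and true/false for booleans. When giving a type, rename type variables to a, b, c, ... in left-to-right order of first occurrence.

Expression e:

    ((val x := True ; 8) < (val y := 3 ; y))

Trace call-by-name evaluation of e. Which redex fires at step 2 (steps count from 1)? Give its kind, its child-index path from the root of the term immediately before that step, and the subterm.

Answer: let at 1 : (let y = 3 in y)

Working:
step 0: ((let x = true in 8) < (let y = 3 in y))
step 1: [let@0] (8 < (let y = 3 in y))
step 2: [let@1] (8 < 3)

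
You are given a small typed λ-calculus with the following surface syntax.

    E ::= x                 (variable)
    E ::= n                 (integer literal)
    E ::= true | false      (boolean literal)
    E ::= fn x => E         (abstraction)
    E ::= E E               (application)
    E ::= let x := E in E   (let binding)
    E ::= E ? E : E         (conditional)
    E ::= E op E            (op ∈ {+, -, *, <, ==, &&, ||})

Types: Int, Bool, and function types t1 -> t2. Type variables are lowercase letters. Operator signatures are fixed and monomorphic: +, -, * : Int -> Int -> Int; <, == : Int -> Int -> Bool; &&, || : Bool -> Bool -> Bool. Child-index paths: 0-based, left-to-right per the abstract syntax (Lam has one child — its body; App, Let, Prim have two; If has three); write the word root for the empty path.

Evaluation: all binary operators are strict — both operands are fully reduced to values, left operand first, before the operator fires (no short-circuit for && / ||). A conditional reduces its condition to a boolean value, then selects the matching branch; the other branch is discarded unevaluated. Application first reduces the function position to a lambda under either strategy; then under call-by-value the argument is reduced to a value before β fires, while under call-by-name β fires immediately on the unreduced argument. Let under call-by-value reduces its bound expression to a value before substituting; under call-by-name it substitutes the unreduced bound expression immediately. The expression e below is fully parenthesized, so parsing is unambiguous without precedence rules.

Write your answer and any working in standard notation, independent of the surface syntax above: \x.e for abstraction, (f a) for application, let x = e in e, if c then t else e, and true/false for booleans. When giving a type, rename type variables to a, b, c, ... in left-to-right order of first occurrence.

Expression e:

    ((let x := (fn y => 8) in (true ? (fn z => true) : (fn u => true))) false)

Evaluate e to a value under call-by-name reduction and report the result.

Answer: true

Working:
step 0: ((let x = (\y.8) in (if true then (\z.true) else (\u.true))) false)
step 1: [let@0] ((if true then (\z.true) else (\u.true)) false)
step 2: [if@0] ((\z.true) false)
step 3: [beta@root] true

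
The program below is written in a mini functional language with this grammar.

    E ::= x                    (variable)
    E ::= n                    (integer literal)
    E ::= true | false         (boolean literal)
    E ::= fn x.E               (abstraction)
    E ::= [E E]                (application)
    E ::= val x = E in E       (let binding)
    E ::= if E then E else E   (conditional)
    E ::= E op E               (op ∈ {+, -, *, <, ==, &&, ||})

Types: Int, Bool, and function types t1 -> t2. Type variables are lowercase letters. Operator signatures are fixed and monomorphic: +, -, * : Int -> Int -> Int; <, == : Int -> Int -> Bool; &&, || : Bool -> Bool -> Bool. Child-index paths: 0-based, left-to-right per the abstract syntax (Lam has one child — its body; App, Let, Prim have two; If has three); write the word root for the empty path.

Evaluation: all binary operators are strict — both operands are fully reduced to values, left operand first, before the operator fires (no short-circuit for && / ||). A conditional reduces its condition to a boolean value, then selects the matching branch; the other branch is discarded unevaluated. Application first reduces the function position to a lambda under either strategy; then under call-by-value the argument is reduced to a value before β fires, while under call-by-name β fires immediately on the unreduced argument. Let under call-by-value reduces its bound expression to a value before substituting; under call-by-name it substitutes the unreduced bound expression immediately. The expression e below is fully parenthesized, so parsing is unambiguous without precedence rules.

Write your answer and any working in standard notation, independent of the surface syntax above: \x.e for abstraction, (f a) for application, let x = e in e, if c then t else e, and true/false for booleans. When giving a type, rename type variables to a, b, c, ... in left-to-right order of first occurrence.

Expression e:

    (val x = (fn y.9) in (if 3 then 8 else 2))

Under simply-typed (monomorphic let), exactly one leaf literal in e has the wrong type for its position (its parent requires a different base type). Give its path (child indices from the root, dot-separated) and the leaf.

Working:
\y._ : a -> Int
let x : a -> Int
  unify Int ~ Bool
  FAIL: mismatch Int ~ Bool

Answer: 1.0 : 3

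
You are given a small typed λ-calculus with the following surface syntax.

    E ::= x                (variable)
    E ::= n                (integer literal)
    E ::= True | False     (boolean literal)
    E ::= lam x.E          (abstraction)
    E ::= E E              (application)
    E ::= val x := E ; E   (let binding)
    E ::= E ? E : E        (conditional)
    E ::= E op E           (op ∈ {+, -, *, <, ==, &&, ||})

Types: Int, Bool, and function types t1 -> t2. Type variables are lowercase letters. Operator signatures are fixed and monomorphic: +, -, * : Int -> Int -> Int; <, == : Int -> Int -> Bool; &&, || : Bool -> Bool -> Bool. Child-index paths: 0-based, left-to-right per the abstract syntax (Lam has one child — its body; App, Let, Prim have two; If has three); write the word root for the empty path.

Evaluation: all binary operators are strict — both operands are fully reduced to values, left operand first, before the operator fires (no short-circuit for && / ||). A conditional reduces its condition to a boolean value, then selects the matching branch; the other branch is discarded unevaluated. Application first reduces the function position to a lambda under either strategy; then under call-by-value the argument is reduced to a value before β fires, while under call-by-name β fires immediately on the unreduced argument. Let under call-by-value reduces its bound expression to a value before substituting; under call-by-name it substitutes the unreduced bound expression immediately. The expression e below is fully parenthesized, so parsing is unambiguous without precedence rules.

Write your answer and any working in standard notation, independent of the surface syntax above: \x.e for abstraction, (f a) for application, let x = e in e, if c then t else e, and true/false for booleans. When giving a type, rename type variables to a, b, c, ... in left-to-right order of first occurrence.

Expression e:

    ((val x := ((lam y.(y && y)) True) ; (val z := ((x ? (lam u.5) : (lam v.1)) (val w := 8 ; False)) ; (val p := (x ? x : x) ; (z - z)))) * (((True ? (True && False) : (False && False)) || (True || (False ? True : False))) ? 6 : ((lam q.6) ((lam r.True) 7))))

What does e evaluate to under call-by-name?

Answer: 0

Trace:
step 0: ((let x = ((\y.(y && y)) true) in (let z = ((if x then (\u.5) else (\v.1)) (let w = 8 in false)) in (let p = (if x then x else x) in (z - z)))) * (if ((if true then (true && false) else (false && false)) || (true || (if false then true else false))) then 6 else ((\q.6) ((\r.true) 7))))
step 1: [let@0] ((let z = ((if ((\y.(y && y)) true) then (\u.5) else (\v.1)) (let w = 8 in false)) in (let p = (if ((\y.(y && y)) true) then ((\y.(y && y)) true) else ((\y.(y && y)) true)) in (z - z))) * (if ((if true then (true && false) else (false && false)) || (true || (if false then true else false))) then 6 else ((\q.6) ((\r.true) 7))))
step 2: [let@0] ((let p = (if ((\y.(y && y)) true) then ((\y.(y && y)) true) else ((\y.(y && y)) true)) in (((if ((\y.(y && y)) true) then (\u.5) else (\v.1)) (let w = 8 in false)) - ((if ((\y.(y && y)) true) then (\u.5) else (\v.1)) (let w = 8 in false)))) * (if ((if true then (true && false) else (false && false)) || (true || (if false then true else false))) then 6 else ((\q.6) ((\r.true) 7))))
step 3: [let@0] ((((if ((\y.(y && y)) true) then (\u.5) else (\v.1)) (let w = 8 in false)) - ((if ((\y.(y && y)) true) then (\u.5) else (\v.1)) (let w = 8 in false))) * (if ((if true then (true && false) else (false && false)) || (true || (if false then true else false))) then 6 else ((\q.6) ((\r.true) 7))))
step 4: [beta@0.0.0.0] ((((if (true && true) then (\u.5) else (\v.1)) (let w = 8 in false)) - ((if ((\y.(y && y)) true) then (\u.5) else (\v.1)) (let w = 8 in false))) * (if ((if true then (true && false) else (false && false)) || (true || (if false then true else false))) then 6 else ((\q.6) ((\r.true) 7))))
step 5: [delta@0.0.0.0] ((((if true then (\u.5) else (\v.1)) (let w = 8 in false)) - ((if ((\y.(y && y)) true) then (\u.5) else (\v.1)) (let w = 8 in false))) * (if ((if true then (true && false) else (false && false)) || (true || (if false then true else false))) then 6 else ((\q.6) ((\r.true) 7))))
step 6: [if@0.0.0] ((((\u.5) (let w = 8 in false)) - ((if ((\y.(y && y)) true) then (\u.5) else (\v.1)) (let w = 8 in false))) * (if ((if true then (true && false) else (false && false)) || (true || (if false then true else false))) then 6 else ((\q.6) ((\r.true) 7))))
step 7: [beta@0.0] ((5 - ((if ((\y.(y && y)) true) then (\u.5) else (\v.1)) (let w = 8 in false))) * (if ((if true then (true && false) else (false && false)) || (true || (if false then true else false))) then 6 else ((\q.6) ((\r.true) 7))))
step 8: [beta@0.1.0.0] ((5 - ((if (true && true) then (\u.5) else (\v.1)) (let w = 8 in false))) * (if ((if true then (true && false) else (false && false)) || (true || (if false then true else false))) then 6 else ((\q.6) ((\r.true) 7))))
step 9: [delta@0.1.0.0] ((5 - ((if true then (\u.5) else (\v.1)) (let w = 8 in false))) * (if ((if true then (true && false) else (false && false)) || (true || (if false then true else false))) then 6 else ((\q.6) ((\r.true) 7))))
step 10: [if@0.1.0] ((5 - ((\u.5) (let w = 8 in false))) * (if ((if true then (true && false) else (false && false)) || (true || (if false then true else false))) then 6 else ((\q.6) ((\r.true) 7))))
step 11: [beta@0.1] ((5 - 5) * (if ((if true then (true && false) else (false && false)) || (true || (if false then true else false))) then 6 else ((\q.6) ((\r.true) 7))))
step 12: [delta@0] (0 * (if ((if true then (true && false) else (false && false)) || (true || (if false then true else false))) then 6 else ((\q.6) ((\r.true) 7))))
step 13: [if@1.0.0] (0 * (if ((true && false) || (true || (if false then true else false))) then 6 else ((\q.6) ((\r.true) 7))))
step 14: [delta@1.0.0] (0 * (if (false || (true || (if false then true else false))) then 6 else ((\q.6) ((\r.true) 7))))
step 15: [if@1.0.1.1] (0 * (if (false || (true || false)) then 6 else ((\q.6) ((\r.true) 7))))
step 16: [delta@1.0.1] (0 * (if (false || true) then 6 else ((\q.6) ((\r.true) 7))))
step 17: [delta@1.0] (0 * (if true then 6 else ((\q.6) ((\r.true) 7))))
step 18: [if@1] (0 * 6)
step 19: [delta@root] 0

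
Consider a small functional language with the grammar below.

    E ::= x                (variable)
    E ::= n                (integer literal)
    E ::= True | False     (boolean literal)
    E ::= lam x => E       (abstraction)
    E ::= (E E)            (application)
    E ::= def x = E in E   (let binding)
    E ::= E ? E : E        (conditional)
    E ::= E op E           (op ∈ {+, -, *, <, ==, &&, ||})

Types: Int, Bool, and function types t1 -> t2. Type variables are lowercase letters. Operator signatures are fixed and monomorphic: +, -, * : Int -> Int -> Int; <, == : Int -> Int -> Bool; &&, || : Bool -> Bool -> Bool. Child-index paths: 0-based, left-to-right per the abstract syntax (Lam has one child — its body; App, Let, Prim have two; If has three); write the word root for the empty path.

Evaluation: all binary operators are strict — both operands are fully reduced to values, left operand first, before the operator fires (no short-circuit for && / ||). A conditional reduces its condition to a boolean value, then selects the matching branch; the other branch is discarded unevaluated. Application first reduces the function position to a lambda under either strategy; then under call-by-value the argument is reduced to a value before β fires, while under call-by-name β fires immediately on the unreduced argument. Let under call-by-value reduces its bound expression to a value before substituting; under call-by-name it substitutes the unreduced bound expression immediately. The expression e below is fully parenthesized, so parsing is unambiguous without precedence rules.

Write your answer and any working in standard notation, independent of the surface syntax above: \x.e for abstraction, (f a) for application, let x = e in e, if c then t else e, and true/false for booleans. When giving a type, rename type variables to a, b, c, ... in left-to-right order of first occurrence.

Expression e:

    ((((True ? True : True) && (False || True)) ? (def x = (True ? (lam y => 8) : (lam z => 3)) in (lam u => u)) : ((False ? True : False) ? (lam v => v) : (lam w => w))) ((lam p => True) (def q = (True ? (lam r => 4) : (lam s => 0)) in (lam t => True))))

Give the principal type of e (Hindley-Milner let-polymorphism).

Answer: Bool

Derivation:
  unify Bool ~ Bool
  unify Bool ~ Bool
  unify Bool ~ Bool
  unify Bool ~ Bool
  unify Bool ~ Bool
  unify Bool ~ Bool
  unify Bool ~ Bool
  unify Bool ~ Bool
\y._ : a -> Int
\z._ : b -> Int
  unify a -> Int ~ b -> Int
  unify a ~ b
  unify Int ~ Int
let x : forall. b -> Int
u : c
\u._ : c -> c
  unify Bool ~ Bool
  unify Bool ~ Bool
  unify Bool ~ Bool
v : d
\v._ : d -> d
w : e
\w._ : e -> e
  unify d -> d ~ e -> e
  unify d ~ e
  unify e ~ e
  unify c -> c ~ e -> e
  unify c ~ e
  unify e ~ e
\p._ : f -> Bool
  unify Bool ~ Bool
\r._ : g -> Int
\s._ : h -> Int
  unify g -> Int ~ h -> Int
  unify g ~ h
  unify Int ~ Int
let q : forall. h -> Int
\t._ : i -> Bool
  unify f -> Bool ~ (i -> Bool) -> j
  unify f ~ i -> Bool
  unify Bool ~ j
_ _ : Bool
  unify e -> e ~ Bool -> k
  unify e ~ Bool
  unify Bool ~ k
_ _ : Bool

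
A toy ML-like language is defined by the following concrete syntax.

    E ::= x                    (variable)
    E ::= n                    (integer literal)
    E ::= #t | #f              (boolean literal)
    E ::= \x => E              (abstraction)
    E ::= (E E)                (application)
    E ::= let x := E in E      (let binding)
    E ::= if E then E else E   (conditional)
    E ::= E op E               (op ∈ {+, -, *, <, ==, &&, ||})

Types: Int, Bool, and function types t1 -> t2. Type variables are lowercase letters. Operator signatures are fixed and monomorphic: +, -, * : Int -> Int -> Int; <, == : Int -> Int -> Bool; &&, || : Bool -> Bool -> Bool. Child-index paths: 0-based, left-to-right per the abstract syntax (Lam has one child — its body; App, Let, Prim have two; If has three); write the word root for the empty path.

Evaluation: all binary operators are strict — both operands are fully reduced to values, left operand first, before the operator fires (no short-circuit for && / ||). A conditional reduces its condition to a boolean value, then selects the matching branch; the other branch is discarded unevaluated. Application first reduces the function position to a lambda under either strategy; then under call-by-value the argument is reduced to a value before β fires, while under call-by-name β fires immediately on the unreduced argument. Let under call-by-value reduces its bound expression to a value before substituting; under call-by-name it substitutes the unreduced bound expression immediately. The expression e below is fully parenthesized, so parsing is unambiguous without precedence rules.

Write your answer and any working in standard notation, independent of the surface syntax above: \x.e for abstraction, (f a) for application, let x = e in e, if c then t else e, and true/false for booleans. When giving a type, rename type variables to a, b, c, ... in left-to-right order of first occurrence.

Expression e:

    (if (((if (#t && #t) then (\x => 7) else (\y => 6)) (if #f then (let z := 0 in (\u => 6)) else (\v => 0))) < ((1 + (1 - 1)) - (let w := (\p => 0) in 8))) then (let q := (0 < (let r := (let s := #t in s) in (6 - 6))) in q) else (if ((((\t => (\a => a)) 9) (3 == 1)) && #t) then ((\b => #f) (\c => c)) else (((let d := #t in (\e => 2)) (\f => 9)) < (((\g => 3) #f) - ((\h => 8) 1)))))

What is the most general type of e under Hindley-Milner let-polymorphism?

Derivation:
  unify Bool ~ Bool
  unify Bool ~ Bool
  unify Bool ~ Bool
\x._ : a -> Int
\y._ : b -> Int
  unify a -> Int ~ b -> Int
  unify a ~ b
  unify Int ~ Int
  unify Bool ~ Bool
let z : Int
\u._ : c -> Int
\v._ : d -> Int
  unify c -> Int ~ d -> Int
  unify c ~ d
  unify Int ~ Int
  unify b -> Int ~ (d -> Int) -> e
  unify b ~ d -> Int
  unify Int ~ e
_ _ : Int
  unify Int ~ Int
  unify Int ~ Int
  unify Int ~ Int
  unify Int ~ Int
  unify Int ~ Int
  unify Int ~ Int
\p._ : f -> Int
let w : forall. f -> Int
  unify Int ~ Int
  unify Int ~ Int
  unify Bool ~ Bool
  unify Int ~ Int
let s : Bool
s : Bool
let r : Bool
  unify Int ~ Int
  unify Int ~ Int
  unify Int ~ Int
let q : Bool
q : Bool
a : h
\a._ : h -> h
\t._ : g -> h -> h
  unify g -> h -> h ~ Int -> i
  unify g ~ Int
  unify h -> h ~ i
_ _ : h -> h
  unify Int ~ Int
  unify Int ~ Int
  unify h -> h ~ Bool -> j
  unify h ~ Bool
  unify Bool ~ j
_ _ : Bool
  unify Bool ~ Bool
  unify Bool ~ Bool
  unify Bool ~ Bool
\b._ : k -> Bool
c : l
\c._ : l -> l
  unify k -> Bool ~ (l -> l) -> m
  unify k ~ l -> l
  unify Bool ~ m
_ _ : Bool
let d : Bool
\e._ : n -> Int
\f._ : o -> Int
  unify n -> Int ~ (o -> Int) -> p
  unify n ~ o -> Int
  unify Int ~ p
_ _ : Int
  unify Int ~ Int
\g._ : q -> Int
  unify q -> Int ~ Bool -> r
  unify q ~ Bool
  unify Int ~ r
_ _ : Int
  unify Int ~ Int
\h._ : s -> Int
  unify s -> Int ~ Int -> t
  unify s ~ Int
  unify Int ~ t
_ _ : Int
  unify Int ~ Int
  unify Int ~ Int
  unify Bool ~ Bool
  unify Bool ~ Bool

Answer: Bool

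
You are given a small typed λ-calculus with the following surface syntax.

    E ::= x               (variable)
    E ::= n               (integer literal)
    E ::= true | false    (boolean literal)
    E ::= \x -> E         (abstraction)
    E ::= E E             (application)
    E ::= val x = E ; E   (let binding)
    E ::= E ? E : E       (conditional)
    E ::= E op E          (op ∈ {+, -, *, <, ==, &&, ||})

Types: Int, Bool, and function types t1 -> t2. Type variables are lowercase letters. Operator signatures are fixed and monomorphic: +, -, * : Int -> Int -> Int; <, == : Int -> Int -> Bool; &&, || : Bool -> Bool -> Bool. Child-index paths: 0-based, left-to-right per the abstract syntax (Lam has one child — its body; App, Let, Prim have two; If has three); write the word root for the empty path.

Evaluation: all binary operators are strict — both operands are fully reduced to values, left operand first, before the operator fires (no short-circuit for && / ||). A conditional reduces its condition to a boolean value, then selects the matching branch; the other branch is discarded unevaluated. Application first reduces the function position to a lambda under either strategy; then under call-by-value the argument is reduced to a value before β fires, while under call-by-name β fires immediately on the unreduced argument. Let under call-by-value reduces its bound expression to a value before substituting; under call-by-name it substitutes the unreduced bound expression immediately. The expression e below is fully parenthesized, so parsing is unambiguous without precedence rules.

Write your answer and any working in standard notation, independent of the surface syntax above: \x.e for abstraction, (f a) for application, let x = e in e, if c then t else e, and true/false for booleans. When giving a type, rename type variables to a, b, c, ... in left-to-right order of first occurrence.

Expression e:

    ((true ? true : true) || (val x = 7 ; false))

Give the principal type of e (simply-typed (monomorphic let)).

Answer: Bool

Working:
  unify Bool ~ Bool
  unify Bool ~ Bool
  unify Bool ~ Bool
let x : Int
  unify Bool ~ Bool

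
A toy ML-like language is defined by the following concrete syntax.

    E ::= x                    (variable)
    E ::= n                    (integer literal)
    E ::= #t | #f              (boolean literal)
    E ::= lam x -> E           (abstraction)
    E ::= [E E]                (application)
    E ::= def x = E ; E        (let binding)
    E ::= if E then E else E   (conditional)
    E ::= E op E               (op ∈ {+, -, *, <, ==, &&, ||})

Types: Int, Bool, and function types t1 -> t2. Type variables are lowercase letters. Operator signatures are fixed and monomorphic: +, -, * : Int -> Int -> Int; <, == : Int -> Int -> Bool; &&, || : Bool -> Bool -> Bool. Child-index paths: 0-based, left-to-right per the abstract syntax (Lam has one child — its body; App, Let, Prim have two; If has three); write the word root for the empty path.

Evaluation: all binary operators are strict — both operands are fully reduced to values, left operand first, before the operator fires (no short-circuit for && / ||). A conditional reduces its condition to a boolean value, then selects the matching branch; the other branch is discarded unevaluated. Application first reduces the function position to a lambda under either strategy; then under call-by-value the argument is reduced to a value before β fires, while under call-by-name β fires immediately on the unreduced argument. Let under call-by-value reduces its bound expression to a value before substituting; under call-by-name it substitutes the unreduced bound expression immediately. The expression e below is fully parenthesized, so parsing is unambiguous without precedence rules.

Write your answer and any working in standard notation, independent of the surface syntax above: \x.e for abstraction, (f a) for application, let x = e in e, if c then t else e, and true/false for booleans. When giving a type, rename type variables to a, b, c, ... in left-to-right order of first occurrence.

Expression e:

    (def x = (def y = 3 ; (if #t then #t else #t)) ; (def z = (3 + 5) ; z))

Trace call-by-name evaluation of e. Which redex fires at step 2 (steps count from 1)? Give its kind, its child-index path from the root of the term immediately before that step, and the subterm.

Working:
step 0: (let x = (let y = 3 in (if true then true else true)) in (let z = (3 + 5) in z))
step 1: [let@root] (let z = (3 + 5) in z)
step 2: [let@root] (3 + 5)

Answer: let at root : (let z = (3 + 5) in z)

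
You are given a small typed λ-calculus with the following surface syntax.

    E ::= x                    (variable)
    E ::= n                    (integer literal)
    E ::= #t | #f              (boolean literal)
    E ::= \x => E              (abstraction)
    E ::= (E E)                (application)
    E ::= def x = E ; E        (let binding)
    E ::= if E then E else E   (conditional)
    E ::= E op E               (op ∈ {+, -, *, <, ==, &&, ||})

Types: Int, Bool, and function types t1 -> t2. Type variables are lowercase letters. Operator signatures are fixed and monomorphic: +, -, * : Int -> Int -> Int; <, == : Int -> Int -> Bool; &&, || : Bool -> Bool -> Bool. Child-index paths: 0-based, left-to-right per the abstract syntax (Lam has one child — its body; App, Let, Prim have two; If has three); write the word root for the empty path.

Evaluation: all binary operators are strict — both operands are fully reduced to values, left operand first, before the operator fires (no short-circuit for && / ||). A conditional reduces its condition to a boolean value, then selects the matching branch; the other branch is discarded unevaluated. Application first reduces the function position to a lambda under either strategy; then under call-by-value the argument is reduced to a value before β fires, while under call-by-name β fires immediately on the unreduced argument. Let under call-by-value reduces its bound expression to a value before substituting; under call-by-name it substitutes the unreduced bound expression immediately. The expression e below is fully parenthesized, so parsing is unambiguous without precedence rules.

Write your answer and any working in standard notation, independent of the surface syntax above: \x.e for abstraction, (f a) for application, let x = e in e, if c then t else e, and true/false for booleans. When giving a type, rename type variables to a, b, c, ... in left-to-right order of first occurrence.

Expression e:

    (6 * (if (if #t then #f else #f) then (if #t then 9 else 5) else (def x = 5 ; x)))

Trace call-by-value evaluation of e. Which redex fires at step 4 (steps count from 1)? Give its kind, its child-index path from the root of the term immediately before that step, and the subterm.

Trace:
step 0: (6 * (if (if true then false else false) then (if true then 9 else 5) else (let x = 5 in x)))
step 1: [if@1.0] (6 * (if false then (if true then 9 else 5) else (let x = 5 in x)))
step 2: [if@1] (6 * (let x = 5 in x))
step 3: [let@1] (6 * 5)
step 4: [delta@root] 30

Answer: delta at root : (6 * 5)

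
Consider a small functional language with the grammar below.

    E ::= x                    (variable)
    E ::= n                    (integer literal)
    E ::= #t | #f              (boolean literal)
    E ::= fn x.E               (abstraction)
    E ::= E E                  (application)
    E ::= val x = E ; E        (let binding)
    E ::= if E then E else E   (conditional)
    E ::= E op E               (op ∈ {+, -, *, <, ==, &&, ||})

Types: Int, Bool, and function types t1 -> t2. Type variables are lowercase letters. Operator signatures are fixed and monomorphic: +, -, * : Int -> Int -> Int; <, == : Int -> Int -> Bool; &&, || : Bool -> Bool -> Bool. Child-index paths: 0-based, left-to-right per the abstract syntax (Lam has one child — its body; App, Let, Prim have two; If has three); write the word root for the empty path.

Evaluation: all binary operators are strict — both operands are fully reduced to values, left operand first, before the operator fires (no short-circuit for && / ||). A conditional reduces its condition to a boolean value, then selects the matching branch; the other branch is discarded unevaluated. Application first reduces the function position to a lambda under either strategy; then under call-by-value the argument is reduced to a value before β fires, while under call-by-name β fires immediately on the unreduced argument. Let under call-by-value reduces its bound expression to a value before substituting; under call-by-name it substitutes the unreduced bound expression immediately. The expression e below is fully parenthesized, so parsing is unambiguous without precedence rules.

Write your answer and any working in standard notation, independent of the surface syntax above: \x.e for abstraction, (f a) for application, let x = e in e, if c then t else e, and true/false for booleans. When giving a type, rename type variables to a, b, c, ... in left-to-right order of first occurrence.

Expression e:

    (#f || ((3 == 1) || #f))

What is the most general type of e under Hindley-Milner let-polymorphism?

Working:
  unify Bool ~ Bool
  unify Int ~ Int
  unify Int ~ Int
  unify Bool ~ Bool
  unify Bool ~ Bool
  unify Bool ~ Bool

Answer: Bool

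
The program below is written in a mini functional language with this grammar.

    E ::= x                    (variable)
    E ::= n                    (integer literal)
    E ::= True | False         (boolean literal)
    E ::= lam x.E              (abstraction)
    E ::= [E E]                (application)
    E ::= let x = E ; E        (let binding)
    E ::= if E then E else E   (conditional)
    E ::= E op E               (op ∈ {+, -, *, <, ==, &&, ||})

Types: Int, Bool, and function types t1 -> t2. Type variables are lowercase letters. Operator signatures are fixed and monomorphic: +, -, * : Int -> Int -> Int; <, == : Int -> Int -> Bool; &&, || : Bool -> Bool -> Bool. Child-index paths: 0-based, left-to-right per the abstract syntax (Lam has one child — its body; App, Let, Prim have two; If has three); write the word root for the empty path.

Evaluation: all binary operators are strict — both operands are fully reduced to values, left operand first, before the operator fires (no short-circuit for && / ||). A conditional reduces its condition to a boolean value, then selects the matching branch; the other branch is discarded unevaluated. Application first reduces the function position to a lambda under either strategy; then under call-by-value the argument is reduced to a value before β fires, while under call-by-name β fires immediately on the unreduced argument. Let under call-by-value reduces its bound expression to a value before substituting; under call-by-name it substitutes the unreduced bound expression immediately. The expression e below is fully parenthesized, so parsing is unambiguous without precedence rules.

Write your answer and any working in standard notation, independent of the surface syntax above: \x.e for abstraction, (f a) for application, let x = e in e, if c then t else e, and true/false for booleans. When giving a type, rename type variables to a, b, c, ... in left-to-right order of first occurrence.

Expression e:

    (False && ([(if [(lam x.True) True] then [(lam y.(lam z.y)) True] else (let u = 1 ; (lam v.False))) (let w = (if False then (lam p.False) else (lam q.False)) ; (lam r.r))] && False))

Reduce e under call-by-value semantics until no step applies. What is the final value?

Derivation:
step 0: (false && (((if ((\x.true) true) then ((\y.(\z.y)) true) else (let u = 1 in (\v.false))) (let w = (if false then (\p.false) else (\q.false)) in (\r.r))) && false))
step 1: [beta@1.0.0.0] (false && (((if true then ((\y.(\z.y)) true) else (let u = 1 in (\v.false))) (let w = (if false then (\p.false) else (\q.false)) in (\r.r))) && false))
step 2: [if@1.0.0] (false && ((((\y.(\z.y)) true) (let w = (if false then (\p.false) else (\q.false)) in (\r.r))) && false))
step 3: [beta@1.0.0] (false && (((\z.true) (let w = (if false then (\p.false) else (\q.false)) in (\r.r))) && false))
step 4: [if@1.0.1.0] (false && (((\z.true) (let w = (\q.false) in (\r.r))) && false))
step 5: [let@1.0.1] (false && (((\z.true) (\r.r)) && false))
step 6: [beta@1.0] (false && (true && false))
step 7: [delta@1] (false && false)
step 8: [delta@root] false

Answer: false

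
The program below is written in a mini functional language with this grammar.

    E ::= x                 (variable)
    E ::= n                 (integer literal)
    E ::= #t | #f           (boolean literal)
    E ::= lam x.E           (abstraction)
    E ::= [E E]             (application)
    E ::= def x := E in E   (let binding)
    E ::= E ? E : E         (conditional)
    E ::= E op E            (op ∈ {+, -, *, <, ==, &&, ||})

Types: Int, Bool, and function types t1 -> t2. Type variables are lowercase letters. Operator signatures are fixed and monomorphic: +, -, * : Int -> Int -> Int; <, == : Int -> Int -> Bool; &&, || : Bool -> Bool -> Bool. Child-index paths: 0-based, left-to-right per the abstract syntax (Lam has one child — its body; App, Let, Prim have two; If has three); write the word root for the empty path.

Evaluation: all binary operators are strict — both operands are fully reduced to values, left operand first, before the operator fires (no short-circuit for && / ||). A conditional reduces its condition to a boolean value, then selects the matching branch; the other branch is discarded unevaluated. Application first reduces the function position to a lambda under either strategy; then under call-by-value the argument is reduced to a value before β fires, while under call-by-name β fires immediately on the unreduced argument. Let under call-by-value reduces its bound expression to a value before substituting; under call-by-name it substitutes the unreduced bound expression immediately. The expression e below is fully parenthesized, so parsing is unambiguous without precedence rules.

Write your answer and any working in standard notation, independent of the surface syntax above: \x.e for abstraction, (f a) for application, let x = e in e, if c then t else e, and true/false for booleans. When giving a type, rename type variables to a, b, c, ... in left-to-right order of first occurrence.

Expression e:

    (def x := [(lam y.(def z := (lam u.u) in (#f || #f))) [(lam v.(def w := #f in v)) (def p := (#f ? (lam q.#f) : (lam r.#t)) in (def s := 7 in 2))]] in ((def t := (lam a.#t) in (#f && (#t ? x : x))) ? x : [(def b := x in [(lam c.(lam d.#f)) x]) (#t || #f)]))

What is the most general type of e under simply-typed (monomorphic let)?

Answer: Bool

Trace:
u : b
\u._ : b -> b
let z : b -> b
  unify Bool ~ Bool
  unify Bool ~ Bool
\y._ : a -> Bool
let w : Bool
v : c
\v._ : c -> c
  unify Bool ~ Bool
\q._ : d -> Bool
\r._ : e -> Bool
  unify d -> Bool ~ e -> Bool
  unify d ~ e
  unify Bool ~ Bool
let p : e -> Bool
let s : Int
  unify c -> c ~ Int -> f
  unify c ~ Int
  unify Int ~ f
_ _ : Int
  unify a -> Bool ~ Int -> g
  unify a ~ Int
  unify Bool ~ g
_ _ : Bool
let x : Bool
\a._ : h -> Bool
let t : h -> Bool
  unify Bool ~ Bool
  unify Bool ~ Bool
x : Bool
x : Bool
  unify Bool ~ Bool
  unify Bool ~ Bool
  unify Bool ~ Bool
x : Bool
x : Bool
let b : Bool
\d._ : j -> Bool
\c._ : i -> j -> Bool
x : Bool
  unify i -> j -> Bool ~ Bool -> k
  unify i ~ Bool
  unify j -> Bool ~ k
_ _ : j -> Bool
  unify Bool ~ Bool
  unify Bool ~ Bool
  unify j -> Bool ~ Bool -> l
  unify j ~ Bool
  unify Bool ~ l
_ _ : Bool
  unify Bool ~ Bool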